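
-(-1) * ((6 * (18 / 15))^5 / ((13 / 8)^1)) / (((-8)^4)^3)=59049 / 340787200000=0.00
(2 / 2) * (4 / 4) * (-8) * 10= -80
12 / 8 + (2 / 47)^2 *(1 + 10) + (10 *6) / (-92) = 88175 / 101614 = 0.87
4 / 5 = 0.80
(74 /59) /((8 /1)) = 37 /236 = 0.16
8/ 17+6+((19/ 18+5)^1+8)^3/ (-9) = -269529029/ 892296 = -302.06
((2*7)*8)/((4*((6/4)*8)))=7/3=2.33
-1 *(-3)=3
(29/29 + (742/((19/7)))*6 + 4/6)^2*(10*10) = 875852656900/3249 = 269576071.68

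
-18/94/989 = -9/46483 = -0.00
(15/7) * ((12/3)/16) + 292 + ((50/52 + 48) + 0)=341.50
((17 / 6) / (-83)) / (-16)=17 / 7968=0.00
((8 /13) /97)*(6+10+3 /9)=392 /3783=0.10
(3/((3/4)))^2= 16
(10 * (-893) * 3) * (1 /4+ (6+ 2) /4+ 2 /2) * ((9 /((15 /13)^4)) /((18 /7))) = -2320952543 /13500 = -171922.41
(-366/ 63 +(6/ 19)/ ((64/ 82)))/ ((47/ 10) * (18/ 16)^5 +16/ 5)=-706662400/ 1525727721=-0.46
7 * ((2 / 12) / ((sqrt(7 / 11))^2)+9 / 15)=181 / 30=6.03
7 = 7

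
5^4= 625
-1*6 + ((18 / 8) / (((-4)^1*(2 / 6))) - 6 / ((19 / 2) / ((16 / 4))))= -3105 / 304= -10.21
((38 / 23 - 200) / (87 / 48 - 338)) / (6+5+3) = 36496 / 866019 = 0.04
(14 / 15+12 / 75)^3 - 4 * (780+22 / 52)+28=-16959800966 / 5484375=-3092.39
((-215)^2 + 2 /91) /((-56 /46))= -96748971 /2548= -37970.55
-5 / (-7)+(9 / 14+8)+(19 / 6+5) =368 / 21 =17.52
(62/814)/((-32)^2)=31/416768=0.00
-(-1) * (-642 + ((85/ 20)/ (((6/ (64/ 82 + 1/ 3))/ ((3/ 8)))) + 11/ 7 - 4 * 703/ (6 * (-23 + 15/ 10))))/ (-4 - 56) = 162791747/ 15796480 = 10.31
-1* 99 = -99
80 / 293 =0.27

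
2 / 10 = 1 / 5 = 0.20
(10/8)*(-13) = -16.25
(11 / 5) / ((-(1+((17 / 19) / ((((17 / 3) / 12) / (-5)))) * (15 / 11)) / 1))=2299 / 12455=0.18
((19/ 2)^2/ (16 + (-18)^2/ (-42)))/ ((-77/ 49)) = -17689/ 2552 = -6.93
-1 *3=-3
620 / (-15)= -124 / 3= -41.33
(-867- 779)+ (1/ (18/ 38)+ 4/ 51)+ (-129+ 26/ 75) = -6779674/ 3825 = -1772.46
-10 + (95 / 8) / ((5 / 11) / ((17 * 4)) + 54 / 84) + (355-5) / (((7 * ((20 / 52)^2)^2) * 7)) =20968551 / 62650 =334.69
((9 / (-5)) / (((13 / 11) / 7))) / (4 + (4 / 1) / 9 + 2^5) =-6237 / 21320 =-0.29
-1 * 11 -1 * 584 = -595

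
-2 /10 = -1 /5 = -0.20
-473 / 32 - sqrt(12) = -18.25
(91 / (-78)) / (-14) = 1 / 12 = 0.08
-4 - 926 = -930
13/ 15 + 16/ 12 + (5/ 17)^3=54668/ 24565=2.23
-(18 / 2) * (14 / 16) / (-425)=0.02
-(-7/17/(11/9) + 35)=-6482/187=-34.66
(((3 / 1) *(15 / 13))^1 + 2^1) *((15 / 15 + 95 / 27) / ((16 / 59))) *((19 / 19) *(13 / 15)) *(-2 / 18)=-255529 / 29160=-8.76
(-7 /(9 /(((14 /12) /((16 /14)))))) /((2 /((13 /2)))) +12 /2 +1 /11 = 66727 /19008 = 3.51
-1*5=-5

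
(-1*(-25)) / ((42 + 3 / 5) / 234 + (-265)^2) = 9750 / 27387821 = 0.00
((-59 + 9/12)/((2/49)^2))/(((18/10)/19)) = -53146135/144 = -369070.38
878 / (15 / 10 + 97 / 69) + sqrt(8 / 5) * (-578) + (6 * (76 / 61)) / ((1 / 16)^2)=54202140 / 24461 - 1156 * sqrt(10) / 5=1484.74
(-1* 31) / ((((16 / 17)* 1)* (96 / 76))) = -10013 / 384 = -26.08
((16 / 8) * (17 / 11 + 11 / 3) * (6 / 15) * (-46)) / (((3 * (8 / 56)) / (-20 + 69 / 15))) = 1550752 / 225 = 6892.23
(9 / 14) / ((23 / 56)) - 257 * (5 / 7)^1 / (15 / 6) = -11570 / 161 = -71.86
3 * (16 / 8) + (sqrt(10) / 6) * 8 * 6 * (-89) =6 - 712 * sqrt(10) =-2245.54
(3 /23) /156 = 1 /1196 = 0.00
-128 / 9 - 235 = -249.22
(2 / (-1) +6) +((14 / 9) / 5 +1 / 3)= 209 / 45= 4.64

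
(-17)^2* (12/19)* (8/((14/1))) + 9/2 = 28941/266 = 108.80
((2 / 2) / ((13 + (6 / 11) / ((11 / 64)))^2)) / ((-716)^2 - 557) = 14641 / 1961261843051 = 0.00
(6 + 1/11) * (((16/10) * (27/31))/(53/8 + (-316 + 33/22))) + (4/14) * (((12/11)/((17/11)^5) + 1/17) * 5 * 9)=32272722962442/13912660495195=2.32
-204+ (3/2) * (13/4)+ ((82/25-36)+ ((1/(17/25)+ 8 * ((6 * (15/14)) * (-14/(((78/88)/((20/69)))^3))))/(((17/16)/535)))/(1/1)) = -1523029312056406979/125148722938200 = -12169.76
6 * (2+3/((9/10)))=32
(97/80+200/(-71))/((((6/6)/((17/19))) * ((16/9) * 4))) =-0.20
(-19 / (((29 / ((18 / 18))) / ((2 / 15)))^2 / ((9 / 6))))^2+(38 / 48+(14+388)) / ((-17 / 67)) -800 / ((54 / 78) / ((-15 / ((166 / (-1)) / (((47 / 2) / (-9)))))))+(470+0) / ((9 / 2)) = -163070496452952259 / 134726421285000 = -1210.38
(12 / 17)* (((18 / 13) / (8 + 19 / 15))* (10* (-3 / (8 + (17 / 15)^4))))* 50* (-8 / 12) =164025000000 / 15006876599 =10.93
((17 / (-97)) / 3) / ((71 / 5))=-85 / 20661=-0.00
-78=-78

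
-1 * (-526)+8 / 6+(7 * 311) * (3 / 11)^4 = 539.38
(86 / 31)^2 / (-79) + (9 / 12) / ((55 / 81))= 16821197 / 16702180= 1.01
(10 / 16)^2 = 25 / 64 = 0.39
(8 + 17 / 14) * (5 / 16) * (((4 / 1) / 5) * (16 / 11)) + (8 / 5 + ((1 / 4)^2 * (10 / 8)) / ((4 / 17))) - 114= -10715179 / 98560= -108.72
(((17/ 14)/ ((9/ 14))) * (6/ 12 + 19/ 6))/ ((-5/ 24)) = -1496/ 45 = -33.24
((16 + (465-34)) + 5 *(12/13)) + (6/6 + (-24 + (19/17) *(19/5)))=478313/1105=432.86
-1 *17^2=-289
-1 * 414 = -414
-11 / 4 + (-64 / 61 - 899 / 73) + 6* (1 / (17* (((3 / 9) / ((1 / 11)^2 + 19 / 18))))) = -549144135 / 36639284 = -14.99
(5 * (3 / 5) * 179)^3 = 154854153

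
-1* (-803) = 803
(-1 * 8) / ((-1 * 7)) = 8 / 7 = 1.14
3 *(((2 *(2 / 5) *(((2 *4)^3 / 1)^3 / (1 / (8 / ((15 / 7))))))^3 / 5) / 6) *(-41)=-557092824719049689789004286787584 / 2109375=-264103265051993927011083500.00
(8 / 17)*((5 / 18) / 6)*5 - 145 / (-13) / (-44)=-37955 / 262548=-0.14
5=5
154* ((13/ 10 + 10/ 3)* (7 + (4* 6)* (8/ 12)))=246169/ 15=16411.27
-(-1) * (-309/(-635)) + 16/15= 2959/1905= 1.55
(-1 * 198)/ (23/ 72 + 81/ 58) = -413424/ 3583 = -115.38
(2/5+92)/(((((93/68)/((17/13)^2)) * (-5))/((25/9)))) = -3026408/47151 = -64.19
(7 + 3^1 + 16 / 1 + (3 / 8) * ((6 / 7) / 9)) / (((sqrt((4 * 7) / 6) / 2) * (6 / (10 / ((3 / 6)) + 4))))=729 * sqrt(42) / 49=96.42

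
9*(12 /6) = 18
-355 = -355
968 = 968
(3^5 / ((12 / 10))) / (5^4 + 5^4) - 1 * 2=-919 / 500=-1.84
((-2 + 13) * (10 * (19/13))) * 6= 12540/13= 964.62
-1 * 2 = -2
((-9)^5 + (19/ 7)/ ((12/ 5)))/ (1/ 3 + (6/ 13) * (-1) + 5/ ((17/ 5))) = -1096164641/ 24920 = -43987.35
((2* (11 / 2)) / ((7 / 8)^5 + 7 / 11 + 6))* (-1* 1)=-1.54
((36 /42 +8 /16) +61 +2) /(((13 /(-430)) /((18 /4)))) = -9579.31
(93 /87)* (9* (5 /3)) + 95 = 3220 /29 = 111.03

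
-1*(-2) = 2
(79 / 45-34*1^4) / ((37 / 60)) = -5804 / 111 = -52.29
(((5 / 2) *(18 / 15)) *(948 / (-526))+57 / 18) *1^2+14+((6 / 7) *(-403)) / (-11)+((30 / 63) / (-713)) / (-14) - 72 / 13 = 98871797099 / 2627891266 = 37.62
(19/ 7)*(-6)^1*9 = -1026/ 7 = -146.57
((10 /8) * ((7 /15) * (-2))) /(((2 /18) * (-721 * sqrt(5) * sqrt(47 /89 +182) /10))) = sqrt(89) /1957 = 0.00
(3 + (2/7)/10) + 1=141/35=4.03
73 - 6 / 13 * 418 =-1559 / 13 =-119.92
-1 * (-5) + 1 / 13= 66 / 13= 5.08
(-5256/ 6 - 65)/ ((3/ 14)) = -13174/ 3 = -4391.33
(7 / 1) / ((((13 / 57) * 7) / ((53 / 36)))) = 1007 / 156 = 6.46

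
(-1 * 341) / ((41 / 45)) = -15345 / 41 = -374.27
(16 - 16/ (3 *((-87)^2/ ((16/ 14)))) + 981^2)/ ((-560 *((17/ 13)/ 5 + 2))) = -1988595201385/ 2616936336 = -759.89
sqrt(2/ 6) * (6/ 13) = 2 * sqrt(3)/ 13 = 0.27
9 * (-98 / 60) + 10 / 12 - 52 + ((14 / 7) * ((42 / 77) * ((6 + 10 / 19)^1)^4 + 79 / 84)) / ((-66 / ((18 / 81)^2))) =-27097273070773 / 402341978115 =-67.35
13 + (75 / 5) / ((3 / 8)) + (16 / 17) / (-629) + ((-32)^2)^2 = 11212989881 / 10693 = 1048629.00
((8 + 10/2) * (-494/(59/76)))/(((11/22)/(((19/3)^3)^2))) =-1067716501.89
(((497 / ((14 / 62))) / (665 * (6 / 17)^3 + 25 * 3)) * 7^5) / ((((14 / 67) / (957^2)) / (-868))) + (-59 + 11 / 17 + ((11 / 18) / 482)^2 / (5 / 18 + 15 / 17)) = -1163322080898199799841720949979 / 861628575292920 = -1350143338157878.31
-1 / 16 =-0.06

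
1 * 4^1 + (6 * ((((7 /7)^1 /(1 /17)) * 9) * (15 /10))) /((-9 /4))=-608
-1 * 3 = -3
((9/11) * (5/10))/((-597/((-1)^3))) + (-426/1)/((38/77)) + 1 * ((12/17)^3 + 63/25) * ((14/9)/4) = -4403928758329/5108414575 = -862.09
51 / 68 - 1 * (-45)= 183 / 4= 45.75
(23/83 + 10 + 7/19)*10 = 167880/1577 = 106.46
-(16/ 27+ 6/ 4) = -113/ 54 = -2.09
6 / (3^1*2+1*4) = 3 / 5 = 0.60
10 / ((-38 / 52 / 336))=-87360 / 19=-4597.89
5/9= 0.56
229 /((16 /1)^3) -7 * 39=-1117979 /4096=-272.94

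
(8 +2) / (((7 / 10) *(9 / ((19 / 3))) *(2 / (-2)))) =-1900 / 189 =-10.05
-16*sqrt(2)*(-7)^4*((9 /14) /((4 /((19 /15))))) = -39102*sqrt(2) /5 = -11059.72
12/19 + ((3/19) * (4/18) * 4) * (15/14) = 104/133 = 0.78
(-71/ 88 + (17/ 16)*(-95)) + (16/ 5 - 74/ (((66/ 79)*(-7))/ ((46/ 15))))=-59.74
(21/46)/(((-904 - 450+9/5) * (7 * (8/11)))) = -0.00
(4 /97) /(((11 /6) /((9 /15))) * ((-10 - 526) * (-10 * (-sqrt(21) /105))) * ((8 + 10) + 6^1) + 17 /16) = -724500480 * sqrt(21) /1381168389760963 - 205632 /1381168389760963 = -0.00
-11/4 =-2.75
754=754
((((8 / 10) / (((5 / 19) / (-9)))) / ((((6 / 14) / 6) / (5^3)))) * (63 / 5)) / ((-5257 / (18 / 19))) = 81648 / 751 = 108.72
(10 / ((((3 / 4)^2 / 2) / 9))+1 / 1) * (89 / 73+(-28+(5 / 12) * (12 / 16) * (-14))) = -5840595 / 584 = -10001.02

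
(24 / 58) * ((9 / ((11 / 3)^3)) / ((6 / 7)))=3402 / 38599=0.09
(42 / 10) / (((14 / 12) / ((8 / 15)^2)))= 128 / 125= 1.02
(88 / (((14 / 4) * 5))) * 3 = 15.09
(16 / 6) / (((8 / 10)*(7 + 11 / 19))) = 95 / 216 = 0.44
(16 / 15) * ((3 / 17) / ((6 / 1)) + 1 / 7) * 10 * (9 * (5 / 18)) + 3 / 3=1997 / 357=5.59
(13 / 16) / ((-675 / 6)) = -13 / 1800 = -0.01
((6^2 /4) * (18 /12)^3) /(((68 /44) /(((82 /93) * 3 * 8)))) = 219186 /527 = 415.91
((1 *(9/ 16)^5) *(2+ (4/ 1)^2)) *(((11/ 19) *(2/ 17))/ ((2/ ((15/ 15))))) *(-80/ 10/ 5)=-5845851/ 105840640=-0.06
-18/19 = -0.95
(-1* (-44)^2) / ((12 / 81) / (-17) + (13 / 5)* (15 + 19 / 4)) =-17772480 / 471313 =-37.71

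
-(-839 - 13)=852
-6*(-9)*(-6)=-324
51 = 51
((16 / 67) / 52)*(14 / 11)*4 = 224 / 9581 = 0.02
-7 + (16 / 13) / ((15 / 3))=-439 / 65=-6.75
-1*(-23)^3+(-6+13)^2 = 12216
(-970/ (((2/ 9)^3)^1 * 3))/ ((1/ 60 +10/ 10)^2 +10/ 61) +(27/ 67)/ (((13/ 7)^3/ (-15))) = -952449316166115/ 38710540219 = -24604.39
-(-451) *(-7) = -3157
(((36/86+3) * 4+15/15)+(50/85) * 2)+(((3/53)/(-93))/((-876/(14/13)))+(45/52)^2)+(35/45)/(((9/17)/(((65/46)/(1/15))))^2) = 12833099539327122397/10158396935051664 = 1263.30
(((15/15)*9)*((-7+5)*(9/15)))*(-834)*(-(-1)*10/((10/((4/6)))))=30024/5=6004.80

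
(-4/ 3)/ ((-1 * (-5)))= -4/ 15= -0.27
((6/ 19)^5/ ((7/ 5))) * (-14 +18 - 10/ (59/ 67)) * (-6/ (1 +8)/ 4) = 401760/ 146089841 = 0.00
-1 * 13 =-13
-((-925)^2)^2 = -732094140625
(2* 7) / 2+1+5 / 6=53 / 6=8.83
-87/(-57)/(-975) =-29/18525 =-0.00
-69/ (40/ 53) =-3657/ 40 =-91.42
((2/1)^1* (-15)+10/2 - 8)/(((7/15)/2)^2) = -29700/49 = -606.12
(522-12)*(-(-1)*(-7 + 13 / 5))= -2244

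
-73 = -73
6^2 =36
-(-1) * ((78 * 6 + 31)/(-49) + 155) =7096/49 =144.82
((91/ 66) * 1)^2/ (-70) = -1183/ 43560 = -0.03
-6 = -6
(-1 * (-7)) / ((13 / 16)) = 112 / 13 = 8.62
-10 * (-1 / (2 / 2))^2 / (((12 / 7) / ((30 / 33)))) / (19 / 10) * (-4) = 7000 / 627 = 11.16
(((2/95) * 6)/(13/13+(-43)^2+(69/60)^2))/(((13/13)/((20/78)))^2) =32000/7133515857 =0.00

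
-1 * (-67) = 67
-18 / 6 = -3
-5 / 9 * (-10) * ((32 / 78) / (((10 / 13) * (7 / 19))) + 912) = 959120 / 189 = 5074.71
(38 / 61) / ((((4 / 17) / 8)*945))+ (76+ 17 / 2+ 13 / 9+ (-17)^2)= 43229929 / 115290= 374.97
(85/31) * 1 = 85/31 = 2.74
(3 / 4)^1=3 / 4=0.75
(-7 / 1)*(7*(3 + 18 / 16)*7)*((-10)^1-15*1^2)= 282975 / 8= 35371.88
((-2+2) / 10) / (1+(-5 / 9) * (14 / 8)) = 0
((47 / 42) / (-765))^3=-103823 / 33168984597000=-0.00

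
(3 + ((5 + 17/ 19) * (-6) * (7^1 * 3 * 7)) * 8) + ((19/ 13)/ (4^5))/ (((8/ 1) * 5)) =-420773682839/ 10117120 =-41590.26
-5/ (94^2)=-0.00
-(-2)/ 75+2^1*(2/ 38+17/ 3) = 5446/ 475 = 11.47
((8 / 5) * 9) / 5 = 72 / 25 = 2.88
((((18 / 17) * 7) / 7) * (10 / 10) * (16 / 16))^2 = 324 / 289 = 1.12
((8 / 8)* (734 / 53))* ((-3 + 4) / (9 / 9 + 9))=367 / 265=1.38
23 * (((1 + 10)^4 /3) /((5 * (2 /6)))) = 336743 /5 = 67348.60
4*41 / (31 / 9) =1476 / 31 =47.61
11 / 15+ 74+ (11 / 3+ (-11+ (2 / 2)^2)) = 342 / 5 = 68.40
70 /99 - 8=-722 /99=-7.29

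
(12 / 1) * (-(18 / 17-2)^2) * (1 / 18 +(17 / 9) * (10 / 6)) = -88576 / 2601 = -34.05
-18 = -18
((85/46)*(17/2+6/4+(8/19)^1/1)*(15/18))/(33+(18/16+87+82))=2244/28405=0.08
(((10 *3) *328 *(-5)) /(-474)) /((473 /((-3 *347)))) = -8536200 /37367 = -228.44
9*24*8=1728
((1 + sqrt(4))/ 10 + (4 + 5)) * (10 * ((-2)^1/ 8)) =-93/ 4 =-23.25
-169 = -169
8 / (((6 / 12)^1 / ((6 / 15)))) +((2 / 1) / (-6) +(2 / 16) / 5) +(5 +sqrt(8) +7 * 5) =2 * sqrt(2) +5531 / 120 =48.92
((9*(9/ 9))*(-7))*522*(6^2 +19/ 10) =-6231897/ 5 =-1246379.40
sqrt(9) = 3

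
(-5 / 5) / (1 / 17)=-17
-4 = -4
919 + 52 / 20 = 4608 / 5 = 921.60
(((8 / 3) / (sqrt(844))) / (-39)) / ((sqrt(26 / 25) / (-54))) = 0.12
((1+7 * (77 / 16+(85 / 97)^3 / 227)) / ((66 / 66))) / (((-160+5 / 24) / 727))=-50185634376561 / 317809166714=-157.91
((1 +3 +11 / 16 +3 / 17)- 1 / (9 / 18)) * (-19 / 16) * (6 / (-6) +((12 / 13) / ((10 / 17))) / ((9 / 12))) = -1050871 / 282880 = -3.71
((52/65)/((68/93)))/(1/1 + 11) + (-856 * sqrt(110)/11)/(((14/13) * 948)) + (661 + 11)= 228511/340 - 1391 * sqrt(110)/18249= 671.29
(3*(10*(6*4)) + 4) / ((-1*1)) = -724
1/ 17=0.06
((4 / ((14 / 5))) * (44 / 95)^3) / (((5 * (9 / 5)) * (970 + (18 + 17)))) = 170368 / 10856939625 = 0.00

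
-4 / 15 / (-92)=1 / 345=0.00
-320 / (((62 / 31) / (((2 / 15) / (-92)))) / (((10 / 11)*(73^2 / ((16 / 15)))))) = 266450 / 253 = 1053.16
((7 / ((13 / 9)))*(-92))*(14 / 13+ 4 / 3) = -1074.60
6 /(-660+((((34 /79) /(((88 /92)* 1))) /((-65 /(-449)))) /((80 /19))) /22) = -596481600 /65609640379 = -0.01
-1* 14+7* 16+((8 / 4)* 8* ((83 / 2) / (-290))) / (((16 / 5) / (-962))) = 45607 / 58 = 786.33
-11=-11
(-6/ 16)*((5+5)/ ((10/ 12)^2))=-5.40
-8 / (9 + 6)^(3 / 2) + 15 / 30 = 1 / 2 - 8 * sqrt(15) / 225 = 0.36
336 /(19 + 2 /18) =756 /43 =17.58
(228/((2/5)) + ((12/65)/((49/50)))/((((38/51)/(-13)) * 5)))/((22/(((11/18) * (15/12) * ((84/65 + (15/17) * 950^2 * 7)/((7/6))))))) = 19434084146118/205751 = 94454384.89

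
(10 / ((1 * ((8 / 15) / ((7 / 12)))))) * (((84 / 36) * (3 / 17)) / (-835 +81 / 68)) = -1225 / 226796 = -0.01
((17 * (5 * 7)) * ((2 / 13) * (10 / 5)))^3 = 13481272000 / 2197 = 6136218.48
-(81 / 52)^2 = -6561 / 2704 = -2.43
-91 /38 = -2.39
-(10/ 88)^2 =-0.01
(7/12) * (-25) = -175/12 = -14.58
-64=-64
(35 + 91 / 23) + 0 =896 / 23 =38.96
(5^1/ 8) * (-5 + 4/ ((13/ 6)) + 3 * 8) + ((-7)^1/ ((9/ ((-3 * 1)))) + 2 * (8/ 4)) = 6041/ 312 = 19.36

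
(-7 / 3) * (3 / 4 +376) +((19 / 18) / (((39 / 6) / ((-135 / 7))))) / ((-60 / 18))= -878.14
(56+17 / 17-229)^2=29584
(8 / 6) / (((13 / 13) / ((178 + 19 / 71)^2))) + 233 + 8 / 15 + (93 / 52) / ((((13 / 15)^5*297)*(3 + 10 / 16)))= 4960545123320688563 / 116428352848665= 42605.99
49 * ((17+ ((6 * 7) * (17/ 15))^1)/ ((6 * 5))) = 15827/ 150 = 105.51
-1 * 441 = -441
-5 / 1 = -5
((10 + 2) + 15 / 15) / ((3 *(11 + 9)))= 13 / 60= 0.22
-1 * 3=-3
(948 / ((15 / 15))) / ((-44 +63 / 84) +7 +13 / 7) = -8848 / 321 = -27.56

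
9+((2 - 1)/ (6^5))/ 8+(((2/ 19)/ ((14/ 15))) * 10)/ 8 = 9.14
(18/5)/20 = 9/50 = 0.18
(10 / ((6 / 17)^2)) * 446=35803.89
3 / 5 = 0.60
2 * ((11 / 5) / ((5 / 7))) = 154 / 25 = 6.16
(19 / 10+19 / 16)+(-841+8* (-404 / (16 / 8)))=-2453.91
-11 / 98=-0.11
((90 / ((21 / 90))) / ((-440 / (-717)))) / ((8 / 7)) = 96795 / 176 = 549.97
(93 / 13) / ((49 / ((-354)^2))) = 11654388 / 637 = 18295.74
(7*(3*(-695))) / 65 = -2919 / 13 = -224.54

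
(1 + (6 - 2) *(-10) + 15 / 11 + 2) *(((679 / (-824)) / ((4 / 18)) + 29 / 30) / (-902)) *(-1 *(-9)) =-9962043 / 10219660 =-0.97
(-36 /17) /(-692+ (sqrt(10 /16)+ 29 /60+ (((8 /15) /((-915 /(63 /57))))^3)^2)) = 26797784131713284857790509487075763103749169349670410156250000 * sqrt(10) /24205275619720727367872875978554571206646401458176970635226285323967+ 74124457427261060135631405255365427107664620767804028519531250000 /24205275619720727367872875978554571206646401458176970635226285323967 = 0.00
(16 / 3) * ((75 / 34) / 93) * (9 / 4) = 150 / 527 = 0.28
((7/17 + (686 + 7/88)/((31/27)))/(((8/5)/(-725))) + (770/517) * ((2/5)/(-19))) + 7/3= -269305998332539/993930432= -270950.55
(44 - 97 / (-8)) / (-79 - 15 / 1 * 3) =-449 / 992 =-0.45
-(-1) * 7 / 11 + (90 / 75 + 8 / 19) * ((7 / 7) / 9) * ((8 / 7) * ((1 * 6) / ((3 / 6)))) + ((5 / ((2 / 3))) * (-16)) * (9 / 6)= -554561 / 3135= -176.89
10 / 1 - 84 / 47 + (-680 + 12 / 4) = -31433 / 47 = -668.79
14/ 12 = 7/ 6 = 1.17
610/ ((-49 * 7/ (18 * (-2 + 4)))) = -21960/ 343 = -64.02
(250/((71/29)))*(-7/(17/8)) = -406000/1207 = -336.37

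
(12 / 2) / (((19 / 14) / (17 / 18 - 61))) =-15134 / 57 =-265.51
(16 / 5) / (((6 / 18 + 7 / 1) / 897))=21528 / 55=391.42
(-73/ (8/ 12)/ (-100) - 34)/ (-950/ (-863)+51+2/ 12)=-17038209/ 27064100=-0.63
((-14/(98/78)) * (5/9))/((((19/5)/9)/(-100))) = 195000/133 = 1466.17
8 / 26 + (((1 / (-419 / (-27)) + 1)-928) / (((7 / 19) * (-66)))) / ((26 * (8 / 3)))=5754499 / 6710704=0.86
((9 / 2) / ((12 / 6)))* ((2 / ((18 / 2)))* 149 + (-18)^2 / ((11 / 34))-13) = 101135 / 44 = 2298.52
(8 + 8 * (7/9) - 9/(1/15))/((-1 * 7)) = 17.25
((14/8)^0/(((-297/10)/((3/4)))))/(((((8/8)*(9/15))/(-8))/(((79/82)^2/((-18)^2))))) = 156025/161759268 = 0.00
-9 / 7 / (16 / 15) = -1.21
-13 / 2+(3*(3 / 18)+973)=967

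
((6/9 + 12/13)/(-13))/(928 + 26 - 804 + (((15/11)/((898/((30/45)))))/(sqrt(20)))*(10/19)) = -1091960526844/1339412872039255 + 5818142*sqrt(5)/20091193080588825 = -0.00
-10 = -10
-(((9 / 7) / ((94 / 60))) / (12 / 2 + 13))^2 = -72900 / 39075001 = -0.00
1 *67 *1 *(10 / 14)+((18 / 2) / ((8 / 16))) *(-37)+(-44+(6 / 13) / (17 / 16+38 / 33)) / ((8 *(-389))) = -7308301051 / 11823266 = -618.13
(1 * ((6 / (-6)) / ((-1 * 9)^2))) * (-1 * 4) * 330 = 440 / 27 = 16.30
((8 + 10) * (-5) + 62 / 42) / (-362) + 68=518795 / 7602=68.24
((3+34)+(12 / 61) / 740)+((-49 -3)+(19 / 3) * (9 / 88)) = -14252691 / 993080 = -14.35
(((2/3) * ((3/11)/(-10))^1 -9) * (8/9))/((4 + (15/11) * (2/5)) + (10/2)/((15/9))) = -3968/3735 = -1.06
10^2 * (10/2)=500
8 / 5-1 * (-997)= 4993 / 5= 998.60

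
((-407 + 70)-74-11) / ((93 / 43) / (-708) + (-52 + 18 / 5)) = 21412280 / 2455971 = 8.72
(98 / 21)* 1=14 / 3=4.67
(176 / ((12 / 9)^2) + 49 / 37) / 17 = 3712 / 629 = 5.90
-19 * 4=-76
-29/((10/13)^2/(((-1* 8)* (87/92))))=426387/1150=370.77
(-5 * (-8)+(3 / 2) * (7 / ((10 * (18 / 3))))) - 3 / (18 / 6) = 1567 / 40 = 39.18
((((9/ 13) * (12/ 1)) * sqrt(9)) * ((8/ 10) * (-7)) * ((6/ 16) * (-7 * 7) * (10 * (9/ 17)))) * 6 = 18003384/ 221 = 81463.28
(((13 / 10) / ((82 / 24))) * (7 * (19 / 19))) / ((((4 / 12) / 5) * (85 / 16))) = 26208 / 3485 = 7.52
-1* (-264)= 264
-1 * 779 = -779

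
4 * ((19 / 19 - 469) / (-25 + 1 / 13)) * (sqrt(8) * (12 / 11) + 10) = 982.87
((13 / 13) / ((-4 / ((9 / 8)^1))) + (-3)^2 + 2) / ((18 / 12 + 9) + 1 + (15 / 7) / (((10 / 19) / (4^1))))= 2401 / 6224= 0.39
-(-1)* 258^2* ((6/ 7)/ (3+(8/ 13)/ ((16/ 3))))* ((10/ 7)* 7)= 3845920/ 21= 183139.05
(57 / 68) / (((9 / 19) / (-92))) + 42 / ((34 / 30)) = -6413 / 51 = -125.75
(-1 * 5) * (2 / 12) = -5 / 6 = -0.83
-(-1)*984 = 984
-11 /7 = -1.57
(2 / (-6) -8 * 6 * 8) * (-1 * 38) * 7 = 306698 / 3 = 102232.67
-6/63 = -0.10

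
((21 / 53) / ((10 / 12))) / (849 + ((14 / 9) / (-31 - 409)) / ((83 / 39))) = 1380456 / 2464930837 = 0.00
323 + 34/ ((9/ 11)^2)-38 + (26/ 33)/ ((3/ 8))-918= -516877/ 891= -580.11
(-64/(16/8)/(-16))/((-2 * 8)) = -1/8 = -0.12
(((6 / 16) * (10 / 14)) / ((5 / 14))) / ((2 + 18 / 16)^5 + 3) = 24576 / 9863929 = 0.00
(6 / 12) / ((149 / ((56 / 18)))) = 14 / 1341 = 0.01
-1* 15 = -15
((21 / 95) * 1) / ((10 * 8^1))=21 / 7600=0.00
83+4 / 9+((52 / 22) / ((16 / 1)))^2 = 5817265 / 69696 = 83.47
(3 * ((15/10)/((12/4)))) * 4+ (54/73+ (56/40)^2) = 15877/1825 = 8.70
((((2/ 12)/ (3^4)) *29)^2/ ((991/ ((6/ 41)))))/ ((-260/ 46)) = -19343/ 207932392980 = -0.00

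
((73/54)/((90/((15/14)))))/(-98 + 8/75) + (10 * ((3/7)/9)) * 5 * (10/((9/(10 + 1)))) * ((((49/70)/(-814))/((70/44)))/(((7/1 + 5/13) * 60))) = -2955853/14786670528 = -0.00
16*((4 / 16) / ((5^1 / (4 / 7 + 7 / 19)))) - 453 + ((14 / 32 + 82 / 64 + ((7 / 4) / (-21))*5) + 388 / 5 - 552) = -59074091 / 63840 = -925.35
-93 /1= -93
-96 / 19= -5.05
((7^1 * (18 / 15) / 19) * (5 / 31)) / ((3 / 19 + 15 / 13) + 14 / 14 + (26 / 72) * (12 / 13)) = 117 / 4340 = 0.03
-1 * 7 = -7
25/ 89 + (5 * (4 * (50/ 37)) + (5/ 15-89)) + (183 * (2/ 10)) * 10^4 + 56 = 3615661061/ 9879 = 365994.64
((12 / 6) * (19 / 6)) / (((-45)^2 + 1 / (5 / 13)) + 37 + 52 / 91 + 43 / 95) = 2527 / 824184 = 0.00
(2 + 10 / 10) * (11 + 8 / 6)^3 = 50653 / 9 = 5628.11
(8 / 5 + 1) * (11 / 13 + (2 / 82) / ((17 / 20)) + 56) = 515343 / 3485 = 147.87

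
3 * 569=1707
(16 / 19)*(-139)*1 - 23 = -2661 / 19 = -140.05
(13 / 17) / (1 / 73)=949 / 17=55.82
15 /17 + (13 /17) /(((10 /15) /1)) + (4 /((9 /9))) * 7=1021 /34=30.03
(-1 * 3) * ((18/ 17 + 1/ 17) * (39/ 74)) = -2223/ 1258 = -1.77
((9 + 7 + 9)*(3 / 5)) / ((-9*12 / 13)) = -65 / 36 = -1.81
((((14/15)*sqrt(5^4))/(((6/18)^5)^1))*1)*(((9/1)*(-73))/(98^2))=-266085/686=-387.88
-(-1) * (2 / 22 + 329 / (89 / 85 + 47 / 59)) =178.54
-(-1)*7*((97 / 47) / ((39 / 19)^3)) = 4657261 / 2787993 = 1.67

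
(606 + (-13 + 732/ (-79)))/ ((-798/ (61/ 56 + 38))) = -100945735/ 3530352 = -28.59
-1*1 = -1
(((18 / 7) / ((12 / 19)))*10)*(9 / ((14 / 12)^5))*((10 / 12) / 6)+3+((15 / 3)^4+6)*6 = 448542261 / 117649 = 3812.55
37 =37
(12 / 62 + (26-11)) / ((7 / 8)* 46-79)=-1884 / 4805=-0.39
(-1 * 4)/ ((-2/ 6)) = 12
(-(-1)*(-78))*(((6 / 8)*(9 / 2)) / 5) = -1053 / 20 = -52.65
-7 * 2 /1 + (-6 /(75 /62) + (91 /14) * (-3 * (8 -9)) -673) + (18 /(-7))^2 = -1631327 /2450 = -665.85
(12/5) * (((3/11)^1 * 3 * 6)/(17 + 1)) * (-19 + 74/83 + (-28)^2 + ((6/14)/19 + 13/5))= 503.03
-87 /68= -1.28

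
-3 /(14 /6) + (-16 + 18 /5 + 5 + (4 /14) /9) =-2726 /315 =-8.65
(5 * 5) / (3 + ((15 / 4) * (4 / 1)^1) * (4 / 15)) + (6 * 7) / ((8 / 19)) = 103.32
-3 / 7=-0.43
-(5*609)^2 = -9272025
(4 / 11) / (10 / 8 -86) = -16 / 3729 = -0.00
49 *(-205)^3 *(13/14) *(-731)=573086730125/2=286543365062.50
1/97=0.01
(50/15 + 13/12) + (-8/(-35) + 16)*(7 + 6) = 90463/420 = 215.39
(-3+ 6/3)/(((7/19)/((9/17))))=-171/119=-1.44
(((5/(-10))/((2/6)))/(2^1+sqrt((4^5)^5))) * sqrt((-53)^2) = -159/67108868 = -0.00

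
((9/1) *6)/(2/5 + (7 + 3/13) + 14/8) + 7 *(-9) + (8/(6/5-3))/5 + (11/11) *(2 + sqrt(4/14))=-136907/2439 + sqrt(14)/7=-55.60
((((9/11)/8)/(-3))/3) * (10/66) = -5/2904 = -0.00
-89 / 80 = -1.11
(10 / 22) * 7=35 / 11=3.18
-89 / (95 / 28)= -2492 / 95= -26.23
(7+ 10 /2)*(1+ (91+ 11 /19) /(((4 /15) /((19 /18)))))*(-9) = -39258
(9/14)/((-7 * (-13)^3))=9/215306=0.00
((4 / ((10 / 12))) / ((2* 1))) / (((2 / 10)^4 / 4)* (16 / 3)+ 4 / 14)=15750 / 1889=8.34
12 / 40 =3 / 10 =0.30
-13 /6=-2.17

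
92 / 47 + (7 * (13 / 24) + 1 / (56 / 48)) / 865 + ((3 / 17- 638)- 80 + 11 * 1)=-81841856141 / 116110680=-704.86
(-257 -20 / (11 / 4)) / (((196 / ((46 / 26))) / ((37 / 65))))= -2473857 / 1821820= -1.36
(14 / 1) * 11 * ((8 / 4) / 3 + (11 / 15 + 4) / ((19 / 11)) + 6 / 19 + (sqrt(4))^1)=881.31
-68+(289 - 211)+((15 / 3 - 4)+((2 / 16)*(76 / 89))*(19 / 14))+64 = 187261 / 2492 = 75.14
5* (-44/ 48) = -55/ 12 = -4.58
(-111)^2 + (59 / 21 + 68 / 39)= 3364876 / 273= 12325.55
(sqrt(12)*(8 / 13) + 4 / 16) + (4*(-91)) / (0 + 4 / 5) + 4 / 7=-12717 / 28 + 16*sqrt(3) / 13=-452.05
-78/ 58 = -39/ 29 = -1.34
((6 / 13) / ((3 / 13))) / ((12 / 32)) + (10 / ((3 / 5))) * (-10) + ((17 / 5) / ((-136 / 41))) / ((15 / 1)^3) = -21780041 / 135000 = -161.33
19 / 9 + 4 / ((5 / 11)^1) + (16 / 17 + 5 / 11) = 103562 / 8415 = 12.31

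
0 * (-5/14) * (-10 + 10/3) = 0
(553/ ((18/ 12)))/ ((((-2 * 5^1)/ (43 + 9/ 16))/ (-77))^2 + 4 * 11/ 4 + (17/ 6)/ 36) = 33.28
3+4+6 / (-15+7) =25 / 4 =6.25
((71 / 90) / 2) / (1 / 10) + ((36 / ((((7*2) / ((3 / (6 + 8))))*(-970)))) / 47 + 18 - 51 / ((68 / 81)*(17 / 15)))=-21641011387 / 683576460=-31.66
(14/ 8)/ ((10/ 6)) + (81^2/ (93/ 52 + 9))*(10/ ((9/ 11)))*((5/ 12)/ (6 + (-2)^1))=263607/ 340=775.31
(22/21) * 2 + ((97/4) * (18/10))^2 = 1907.42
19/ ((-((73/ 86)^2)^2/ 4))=-4157262016/ 28398241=-146.39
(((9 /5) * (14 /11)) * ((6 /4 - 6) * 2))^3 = -1458274104 /166375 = -8764.98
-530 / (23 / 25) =-13250 / 23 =-576.09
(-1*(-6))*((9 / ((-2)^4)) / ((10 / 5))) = 27 / 16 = 1.69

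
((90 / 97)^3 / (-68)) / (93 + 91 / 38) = -55404 / 449947789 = -0.00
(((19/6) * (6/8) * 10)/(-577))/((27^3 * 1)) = -95/45428364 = -0.00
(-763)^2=582169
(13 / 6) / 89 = 13 / 534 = 0.02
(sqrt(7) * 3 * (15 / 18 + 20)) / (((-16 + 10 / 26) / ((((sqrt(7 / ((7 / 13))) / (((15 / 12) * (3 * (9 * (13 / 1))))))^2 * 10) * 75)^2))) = -1600000 * sqrt(7) / 155830311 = -0.03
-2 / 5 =-0.40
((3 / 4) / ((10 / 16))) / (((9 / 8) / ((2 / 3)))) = 32 / 45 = 0.71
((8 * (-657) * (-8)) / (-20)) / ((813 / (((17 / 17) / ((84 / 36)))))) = -1.11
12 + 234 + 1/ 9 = 2215/ 9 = 246.11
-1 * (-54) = 54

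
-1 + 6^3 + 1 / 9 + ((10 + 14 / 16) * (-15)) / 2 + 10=20671 / 144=143.55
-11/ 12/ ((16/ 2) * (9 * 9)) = -11/ 7776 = -0.00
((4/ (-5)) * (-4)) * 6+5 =121/ 5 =24.20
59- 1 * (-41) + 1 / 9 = 901 / 9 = 100.11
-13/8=-1.62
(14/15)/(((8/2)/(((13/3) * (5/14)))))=0.36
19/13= 1.46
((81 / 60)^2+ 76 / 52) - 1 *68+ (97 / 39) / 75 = -605431 / 9360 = -64.68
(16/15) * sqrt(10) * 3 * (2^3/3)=128 * sqrt(10)/15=26.98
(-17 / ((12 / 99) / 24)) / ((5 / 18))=-60588 / 5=-12117.60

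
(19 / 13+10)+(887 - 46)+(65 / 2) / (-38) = 841387 / 988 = 851.61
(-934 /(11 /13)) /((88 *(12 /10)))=-30355 /2904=-10.45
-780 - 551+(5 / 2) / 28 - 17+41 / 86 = -1347.43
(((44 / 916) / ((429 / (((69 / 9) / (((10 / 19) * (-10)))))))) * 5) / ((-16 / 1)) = 437 / 8573760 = 0.00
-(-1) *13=13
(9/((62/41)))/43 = 369/2666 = 0.14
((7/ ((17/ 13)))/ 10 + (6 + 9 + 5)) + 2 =3831/ 170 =22.54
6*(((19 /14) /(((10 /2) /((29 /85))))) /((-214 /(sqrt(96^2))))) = -79344 /318325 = -0.25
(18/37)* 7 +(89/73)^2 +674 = 133859133/197173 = 678.89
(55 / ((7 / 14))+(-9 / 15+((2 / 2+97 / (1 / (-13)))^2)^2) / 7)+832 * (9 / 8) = 12602368836607 / 35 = 360067681045.91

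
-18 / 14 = -9 / 7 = -1.29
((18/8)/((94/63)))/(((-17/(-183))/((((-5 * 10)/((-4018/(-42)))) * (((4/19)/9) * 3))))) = -370575/622421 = -0.60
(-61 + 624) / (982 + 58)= 563 / 1040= 0.54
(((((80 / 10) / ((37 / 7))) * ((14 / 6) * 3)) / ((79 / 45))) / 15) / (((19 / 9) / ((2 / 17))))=21168 / 944129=0.02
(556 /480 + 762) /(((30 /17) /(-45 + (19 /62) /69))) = -299678265913 /15400800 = -19458.62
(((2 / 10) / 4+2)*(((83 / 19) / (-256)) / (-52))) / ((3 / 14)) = 23821 / 7587840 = 0.00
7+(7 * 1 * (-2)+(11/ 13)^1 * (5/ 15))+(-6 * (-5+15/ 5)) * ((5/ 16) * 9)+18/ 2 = 5621/ 156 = 36.03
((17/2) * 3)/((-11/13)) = -663/22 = -30.14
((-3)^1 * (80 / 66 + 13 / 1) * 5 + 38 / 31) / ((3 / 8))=-578216 / 1023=-565.22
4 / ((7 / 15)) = 60 / 7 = 8.57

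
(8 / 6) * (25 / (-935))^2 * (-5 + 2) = -100 / 34969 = -0.00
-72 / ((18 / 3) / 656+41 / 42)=-495936 / 6787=-73.07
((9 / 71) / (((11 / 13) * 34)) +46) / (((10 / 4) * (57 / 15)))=1221601 / 252263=4.84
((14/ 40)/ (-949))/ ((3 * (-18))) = 7/ 1024920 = 0.00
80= 80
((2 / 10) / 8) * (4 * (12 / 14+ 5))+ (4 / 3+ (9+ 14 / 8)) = 5321 / 420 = 12.67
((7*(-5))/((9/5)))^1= -175/9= -19.44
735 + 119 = 854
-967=-967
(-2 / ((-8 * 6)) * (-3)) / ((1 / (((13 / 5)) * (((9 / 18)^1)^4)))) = -13 / 640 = -0.02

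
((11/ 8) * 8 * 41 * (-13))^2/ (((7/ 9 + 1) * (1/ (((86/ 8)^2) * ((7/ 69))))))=1334737905501/ 5888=226687823.62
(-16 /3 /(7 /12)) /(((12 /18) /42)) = -576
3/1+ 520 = 523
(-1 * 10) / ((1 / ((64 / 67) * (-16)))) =10240 / 67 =152.84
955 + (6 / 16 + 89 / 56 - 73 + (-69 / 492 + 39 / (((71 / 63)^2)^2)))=13244372731461 / 14586304894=908.00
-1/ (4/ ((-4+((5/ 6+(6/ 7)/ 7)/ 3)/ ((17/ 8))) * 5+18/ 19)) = 1303567/ 284886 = 4.58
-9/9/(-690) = 1/690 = 0.00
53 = 53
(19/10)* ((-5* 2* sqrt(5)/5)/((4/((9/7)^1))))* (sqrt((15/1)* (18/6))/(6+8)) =-513/392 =-1.31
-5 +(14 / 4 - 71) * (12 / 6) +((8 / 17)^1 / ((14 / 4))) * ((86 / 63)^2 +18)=-64862132 / 472311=-137.33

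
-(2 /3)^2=-4 /9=-0.44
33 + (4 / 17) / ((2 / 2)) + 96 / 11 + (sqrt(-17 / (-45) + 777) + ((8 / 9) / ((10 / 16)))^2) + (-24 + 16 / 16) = 7946602 / 378675 + sqrt(174910) / 15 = 48.87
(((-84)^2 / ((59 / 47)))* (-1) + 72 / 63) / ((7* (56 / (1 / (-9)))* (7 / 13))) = 2.96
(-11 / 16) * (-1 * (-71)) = -781 / 16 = -48.81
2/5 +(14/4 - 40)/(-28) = 477/280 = 1.70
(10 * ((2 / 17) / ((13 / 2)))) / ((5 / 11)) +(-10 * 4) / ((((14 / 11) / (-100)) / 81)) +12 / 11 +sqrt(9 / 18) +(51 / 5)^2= sqrt(2) / 2 +108345944717 / 425425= 254677.66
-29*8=-232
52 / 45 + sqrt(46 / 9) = 52 / 45 + sqrt(46) / 3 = 3.42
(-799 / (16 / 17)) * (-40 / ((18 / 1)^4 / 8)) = 67915 / 26244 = 2.59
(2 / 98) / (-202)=-1 / 9898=-0.00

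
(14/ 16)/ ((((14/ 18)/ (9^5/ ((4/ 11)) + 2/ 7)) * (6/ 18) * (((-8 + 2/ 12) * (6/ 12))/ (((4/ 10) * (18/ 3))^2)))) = -6629206698/ 8225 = -805982.58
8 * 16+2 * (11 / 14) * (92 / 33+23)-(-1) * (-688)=-10909 / 21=-519.48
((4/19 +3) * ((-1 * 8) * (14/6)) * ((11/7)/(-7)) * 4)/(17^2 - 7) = 10736/56259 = 0.19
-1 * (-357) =357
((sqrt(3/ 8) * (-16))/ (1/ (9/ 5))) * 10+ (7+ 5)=12 - 72 * sqrt(6)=-164.36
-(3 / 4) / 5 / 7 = -3 / 140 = -0.02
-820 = -820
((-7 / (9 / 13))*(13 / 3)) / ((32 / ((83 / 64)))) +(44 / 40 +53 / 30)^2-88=-112745669 / 1382400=-81.56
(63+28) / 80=91 / 80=1.14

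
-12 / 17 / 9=-4 / 51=-0.08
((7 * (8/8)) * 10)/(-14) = -5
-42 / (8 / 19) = -399 / 4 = -99.75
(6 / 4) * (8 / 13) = 12 / 13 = 0.92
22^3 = 10648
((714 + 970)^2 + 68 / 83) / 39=235376116 / 3237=72714.28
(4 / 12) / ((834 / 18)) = 1 / 139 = 0.01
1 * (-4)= -4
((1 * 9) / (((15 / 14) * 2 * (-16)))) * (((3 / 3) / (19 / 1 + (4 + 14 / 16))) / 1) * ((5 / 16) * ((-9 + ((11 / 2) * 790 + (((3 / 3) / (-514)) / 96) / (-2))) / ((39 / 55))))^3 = -2281324076325778441085690313915625 / 29736436308929230701330432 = -76718139.75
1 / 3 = 0.33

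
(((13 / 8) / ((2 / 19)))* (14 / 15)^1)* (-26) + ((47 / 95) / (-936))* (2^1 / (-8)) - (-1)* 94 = -99809689 / 355680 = -280.62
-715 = -715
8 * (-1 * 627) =-5016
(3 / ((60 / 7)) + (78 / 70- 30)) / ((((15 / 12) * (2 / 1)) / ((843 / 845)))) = -673557 / 59150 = -11.39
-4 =-4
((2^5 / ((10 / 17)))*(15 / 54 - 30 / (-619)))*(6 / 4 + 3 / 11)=642668 / 20427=31.46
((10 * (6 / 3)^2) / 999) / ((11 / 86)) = 3440 / 10989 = 0.31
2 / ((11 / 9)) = 18 / 11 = 1.64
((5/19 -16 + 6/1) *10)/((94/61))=-56425/893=-63.19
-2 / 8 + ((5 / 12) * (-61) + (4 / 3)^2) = -215 / 9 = -23.89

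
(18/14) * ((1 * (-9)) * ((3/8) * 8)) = -243/7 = -34.71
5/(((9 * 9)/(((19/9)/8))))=95/5832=0.02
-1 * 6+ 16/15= -74/15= -4.93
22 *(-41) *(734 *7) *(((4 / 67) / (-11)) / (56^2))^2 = -15047 / 1083967808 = -0.00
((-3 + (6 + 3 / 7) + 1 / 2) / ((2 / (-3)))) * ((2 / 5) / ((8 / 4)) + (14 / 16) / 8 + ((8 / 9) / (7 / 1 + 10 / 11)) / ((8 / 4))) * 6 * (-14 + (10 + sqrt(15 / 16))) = 1007567 / 19488 - 1007567 * sqrt(15) / 311808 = 39.19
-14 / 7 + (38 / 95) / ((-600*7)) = -21001 / 10500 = -2.00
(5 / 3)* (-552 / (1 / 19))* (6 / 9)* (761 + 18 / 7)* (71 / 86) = -6633572600 / 903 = -7346149.06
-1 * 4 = -4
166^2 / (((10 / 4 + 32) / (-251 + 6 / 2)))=-13667776 / 69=-198083.71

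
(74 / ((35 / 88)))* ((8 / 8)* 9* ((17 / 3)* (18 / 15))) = 11386.70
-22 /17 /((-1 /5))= 110 /17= 6.47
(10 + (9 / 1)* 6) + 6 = 70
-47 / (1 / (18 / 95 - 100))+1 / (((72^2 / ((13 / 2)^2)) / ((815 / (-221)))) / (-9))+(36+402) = 5129.37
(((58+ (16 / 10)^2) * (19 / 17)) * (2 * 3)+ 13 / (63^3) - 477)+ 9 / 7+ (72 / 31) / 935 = -69.60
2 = 2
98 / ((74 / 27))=1323 / 37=35.76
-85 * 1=-85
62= 62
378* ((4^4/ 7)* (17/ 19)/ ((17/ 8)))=110592/ 19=5820.63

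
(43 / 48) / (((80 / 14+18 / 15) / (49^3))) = 15242.92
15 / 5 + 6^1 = 9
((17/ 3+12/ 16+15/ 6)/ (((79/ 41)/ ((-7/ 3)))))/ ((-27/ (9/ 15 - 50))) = -7585123/ 383940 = -19.76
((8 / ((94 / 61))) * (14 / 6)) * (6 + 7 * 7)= 93940 / 141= 666.24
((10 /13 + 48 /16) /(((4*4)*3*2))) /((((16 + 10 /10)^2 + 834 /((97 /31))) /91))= 33271 /5173152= 0.01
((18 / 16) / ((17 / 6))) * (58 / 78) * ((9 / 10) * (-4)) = -2349 / 2210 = -1.06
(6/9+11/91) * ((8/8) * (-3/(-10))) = 43/182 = 0.24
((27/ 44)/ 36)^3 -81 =-441593829/ 5451776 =-81.00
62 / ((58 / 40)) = 1240 / 29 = 42.76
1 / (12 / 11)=11 / 12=0.92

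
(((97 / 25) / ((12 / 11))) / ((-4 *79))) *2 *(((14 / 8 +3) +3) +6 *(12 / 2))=-7469 / 7584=-0.98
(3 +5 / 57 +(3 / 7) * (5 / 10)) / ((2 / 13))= 34255 / 1596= 21.46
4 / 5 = 0.80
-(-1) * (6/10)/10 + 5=253/50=5.06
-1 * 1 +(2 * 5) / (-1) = -11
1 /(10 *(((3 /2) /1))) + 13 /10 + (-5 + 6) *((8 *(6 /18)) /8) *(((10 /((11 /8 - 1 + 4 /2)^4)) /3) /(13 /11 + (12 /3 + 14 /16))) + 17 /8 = 87456773101 /25005993480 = 3.50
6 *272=1632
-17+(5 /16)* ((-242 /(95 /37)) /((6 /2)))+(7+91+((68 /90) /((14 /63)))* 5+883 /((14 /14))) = 442859 /456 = 971.18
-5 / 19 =-0.26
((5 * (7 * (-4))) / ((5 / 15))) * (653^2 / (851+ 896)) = -179091780 / 1747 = -102513.90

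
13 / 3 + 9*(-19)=-500 / 3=-166.67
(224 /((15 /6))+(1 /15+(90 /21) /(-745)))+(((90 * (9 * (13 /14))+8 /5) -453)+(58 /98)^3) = 102709430084 /262945515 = 390.61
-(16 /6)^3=-512 /27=-18.96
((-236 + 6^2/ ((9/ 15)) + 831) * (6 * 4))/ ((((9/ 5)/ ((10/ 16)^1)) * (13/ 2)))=32750/ 39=839.74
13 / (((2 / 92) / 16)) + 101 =9669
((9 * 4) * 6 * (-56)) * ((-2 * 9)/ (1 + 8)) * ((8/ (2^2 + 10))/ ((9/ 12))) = 18432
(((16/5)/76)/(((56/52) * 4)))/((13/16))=8/665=0.01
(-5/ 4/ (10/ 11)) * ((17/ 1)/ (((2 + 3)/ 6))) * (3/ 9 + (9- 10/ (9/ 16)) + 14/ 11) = 1207/ 6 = 201.17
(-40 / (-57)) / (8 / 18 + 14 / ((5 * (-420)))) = 6000 / 3743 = 1.60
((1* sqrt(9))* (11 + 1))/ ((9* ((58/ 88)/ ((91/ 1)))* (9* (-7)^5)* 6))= -1144/ 1879983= -0.00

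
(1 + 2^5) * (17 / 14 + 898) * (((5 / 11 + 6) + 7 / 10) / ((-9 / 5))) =-9907543 / 84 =-117946.94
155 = 155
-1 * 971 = -971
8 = 8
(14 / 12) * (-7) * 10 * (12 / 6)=-490 / 3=-163.33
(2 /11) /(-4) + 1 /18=1 /99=0.01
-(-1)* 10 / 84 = 5 / 42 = 0.12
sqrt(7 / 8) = sqrt(14) / 4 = 0.94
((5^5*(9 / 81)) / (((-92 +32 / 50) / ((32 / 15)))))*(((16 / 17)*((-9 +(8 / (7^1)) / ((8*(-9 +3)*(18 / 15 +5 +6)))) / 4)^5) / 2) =101952767934237702367859375 / 462875723071950585696768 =220.26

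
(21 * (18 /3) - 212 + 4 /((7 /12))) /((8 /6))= -831 /14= -59.36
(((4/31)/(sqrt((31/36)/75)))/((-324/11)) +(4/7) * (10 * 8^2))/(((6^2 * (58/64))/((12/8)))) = 10240/609 -440 * sqrt(93)/2257389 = 16.81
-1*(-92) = 92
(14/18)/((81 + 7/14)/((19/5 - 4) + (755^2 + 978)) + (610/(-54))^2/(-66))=-106840333908/265568070895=-0.40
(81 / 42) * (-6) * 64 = -5184 / 7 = -740.57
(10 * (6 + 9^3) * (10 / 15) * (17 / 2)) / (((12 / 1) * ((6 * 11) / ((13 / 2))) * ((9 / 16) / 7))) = 3790150 / 891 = 4253.82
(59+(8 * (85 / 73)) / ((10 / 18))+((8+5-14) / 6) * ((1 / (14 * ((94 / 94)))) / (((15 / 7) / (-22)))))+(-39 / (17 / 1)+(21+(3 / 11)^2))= 1279411471 / 13514490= 94.67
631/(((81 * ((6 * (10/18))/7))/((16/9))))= 29.08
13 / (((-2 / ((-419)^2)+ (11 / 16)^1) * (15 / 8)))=292133504 / 28967085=10.09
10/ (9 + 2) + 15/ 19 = 355/ 209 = 1.70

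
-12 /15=-4 /5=-0.80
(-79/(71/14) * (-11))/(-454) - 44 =-715231/16117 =-44.38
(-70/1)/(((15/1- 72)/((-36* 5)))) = -4200/19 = -221.05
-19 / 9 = -2.11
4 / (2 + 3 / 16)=64 / 35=1.83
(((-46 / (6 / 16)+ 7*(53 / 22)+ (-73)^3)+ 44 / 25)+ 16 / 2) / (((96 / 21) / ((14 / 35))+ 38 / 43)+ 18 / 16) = -773011971284 / 26694525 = -28957.70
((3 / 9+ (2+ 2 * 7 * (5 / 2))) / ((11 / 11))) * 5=560 / 3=186.67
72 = 72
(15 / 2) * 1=15 / 2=7.50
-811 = -811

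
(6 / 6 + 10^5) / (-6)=-100001 / 6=-16666.83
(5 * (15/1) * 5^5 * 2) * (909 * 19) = 8095781250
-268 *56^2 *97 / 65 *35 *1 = -570664192 / 13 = -43897245.54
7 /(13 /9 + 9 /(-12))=252 /25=10.08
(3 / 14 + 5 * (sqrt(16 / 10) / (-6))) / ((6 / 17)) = 17 / 28- 17 * sqrt(10) / 18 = -2.38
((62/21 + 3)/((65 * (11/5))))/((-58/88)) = -0.06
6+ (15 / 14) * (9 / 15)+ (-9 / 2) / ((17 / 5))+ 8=13.32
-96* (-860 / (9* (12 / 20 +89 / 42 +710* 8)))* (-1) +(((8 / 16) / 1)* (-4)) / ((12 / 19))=-34232449 / 7160226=-4.78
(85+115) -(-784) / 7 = 312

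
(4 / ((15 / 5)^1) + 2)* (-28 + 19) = -30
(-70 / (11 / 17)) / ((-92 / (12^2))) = 42840 / 253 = 169.33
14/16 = 7/8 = 0.88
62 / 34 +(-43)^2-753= 18663 / 17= 1097.82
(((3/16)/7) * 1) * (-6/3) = -3/56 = -0.05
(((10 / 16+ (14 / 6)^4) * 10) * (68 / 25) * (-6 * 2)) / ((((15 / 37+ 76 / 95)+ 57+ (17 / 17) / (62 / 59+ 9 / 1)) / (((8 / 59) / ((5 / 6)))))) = -468197770304 / 16982280045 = -27.57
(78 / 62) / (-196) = -39 / 6076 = -0.01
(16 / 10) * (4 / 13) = 32 / 65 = 0.49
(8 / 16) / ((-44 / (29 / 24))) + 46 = 97123 / 2112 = 45.99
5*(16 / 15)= 16 / 3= 5.33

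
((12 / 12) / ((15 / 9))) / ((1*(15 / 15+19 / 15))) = 9 / 34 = 0.26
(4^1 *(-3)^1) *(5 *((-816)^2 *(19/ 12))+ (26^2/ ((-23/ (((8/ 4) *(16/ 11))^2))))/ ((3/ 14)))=-176003574016/ 2783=-63242390.95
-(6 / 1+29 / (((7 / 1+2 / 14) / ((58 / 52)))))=-13687 / 1300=-10.53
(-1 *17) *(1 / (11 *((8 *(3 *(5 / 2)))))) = -17 / 660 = -0.03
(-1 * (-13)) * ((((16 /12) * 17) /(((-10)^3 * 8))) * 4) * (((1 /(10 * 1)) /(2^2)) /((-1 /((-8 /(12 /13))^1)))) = -2873 /90000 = -0.03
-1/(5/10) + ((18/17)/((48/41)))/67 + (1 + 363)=3298667/9112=362.01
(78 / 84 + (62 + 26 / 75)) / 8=66439 / 8400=7.91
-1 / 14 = -0.07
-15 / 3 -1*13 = -18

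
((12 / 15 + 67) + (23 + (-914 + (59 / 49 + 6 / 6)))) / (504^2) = -8381 / 2593080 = -0.00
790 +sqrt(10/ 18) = sqrt(5)/ 3 +790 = 790.75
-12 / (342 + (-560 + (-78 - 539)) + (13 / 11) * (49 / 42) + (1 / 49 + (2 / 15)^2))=2910600 / 202185563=0.01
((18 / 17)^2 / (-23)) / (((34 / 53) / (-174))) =1493964 / 112999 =13.22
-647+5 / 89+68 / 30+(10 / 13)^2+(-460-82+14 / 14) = -267373051 / 225615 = -1185.09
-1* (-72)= 72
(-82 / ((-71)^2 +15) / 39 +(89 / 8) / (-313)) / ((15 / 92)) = -25522387 / 115722360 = -0.22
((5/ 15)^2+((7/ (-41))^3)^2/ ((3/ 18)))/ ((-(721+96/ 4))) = -4756457287/ 31849448935905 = -0.00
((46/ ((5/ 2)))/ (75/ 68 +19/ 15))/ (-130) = -9384/ 157105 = -0.06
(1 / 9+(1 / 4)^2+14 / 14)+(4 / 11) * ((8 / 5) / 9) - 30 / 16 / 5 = 2279 / 2640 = 0.86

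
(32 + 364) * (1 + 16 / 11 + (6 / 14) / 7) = 48816 / 49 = 996.24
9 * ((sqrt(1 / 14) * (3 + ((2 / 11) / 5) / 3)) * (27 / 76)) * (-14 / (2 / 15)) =-120771 * sqrt(14) / 1672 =-270.27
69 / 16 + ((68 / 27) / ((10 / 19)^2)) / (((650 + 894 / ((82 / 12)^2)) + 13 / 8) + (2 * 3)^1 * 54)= 624385792291 / 144478911600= 4.32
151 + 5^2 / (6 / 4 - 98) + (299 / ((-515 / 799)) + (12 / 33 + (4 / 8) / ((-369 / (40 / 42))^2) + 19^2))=48.22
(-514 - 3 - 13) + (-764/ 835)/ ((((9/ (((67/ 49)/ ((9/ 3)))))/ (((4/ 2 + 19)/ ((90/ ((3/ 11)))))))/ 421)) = -4611082324/ 8679825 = -531.24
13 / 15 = 0.87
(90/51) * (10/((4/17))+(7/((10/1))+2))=1356/17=79.76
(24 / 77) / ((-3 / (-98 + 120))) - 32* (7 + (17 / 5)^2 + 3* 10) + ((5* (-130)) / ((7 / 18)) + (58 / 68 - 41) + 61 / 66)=-3266.86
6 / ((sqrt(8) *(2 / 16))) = 12 *sqrt(2) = 16.97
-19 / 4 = -4.75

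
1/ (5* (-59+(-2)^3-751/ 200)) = -40/ 14151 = -0.00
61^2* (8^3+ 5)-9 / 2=3847505 / 2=1923752.50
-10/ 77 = -0.13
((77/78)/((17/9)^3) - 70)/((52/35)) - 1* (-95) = 318722505/6642376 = 47.98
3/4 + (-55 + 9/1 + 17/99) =-17851/396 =-45.08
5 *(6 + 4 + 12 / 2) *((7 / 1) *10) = 5600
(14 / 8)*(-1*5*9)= -315 / 4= -78.75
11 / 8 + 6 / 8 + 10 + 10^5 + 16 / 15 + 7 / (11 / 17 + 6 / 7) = 2148383317 / 21480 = 100017.85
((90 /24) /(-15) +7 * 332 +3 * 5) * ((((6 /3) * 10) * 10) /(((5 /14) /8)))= 10477600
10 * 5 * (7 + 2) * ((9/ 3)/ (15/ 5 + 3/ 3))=675/ 2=337.50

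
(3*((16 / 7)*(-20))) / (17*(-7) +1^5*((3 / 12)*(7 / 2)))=512 / 441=1.16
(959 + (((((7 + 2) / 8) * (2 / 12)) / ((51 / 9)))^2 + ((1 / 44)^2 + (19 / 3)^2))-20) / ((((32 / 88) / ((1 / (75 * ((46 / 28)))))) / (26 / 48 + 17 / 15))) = 36997401644917 / 1010769408000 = 36.60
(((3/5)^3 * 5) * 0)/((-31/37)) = 0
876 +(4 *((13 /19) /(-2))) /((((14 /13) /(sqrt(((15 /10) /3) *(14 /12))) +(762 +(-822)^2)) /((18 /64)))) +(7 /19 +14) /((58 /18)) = 507 *sqrt(21) /1959049042699856 +100042035643995471987 /113624844476591648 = 880.46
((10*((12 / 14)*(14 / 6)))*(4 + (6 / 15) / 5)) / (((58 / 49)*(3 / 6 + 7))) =6664 / 725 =9.19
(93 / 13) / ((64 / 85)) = 7905 / 832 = 9.50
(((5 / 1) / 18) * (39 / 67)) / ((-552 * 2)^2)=65 / 489964032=0.00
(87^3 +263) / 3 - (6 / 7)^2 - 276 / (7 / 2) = 32267834 / 147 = 219509.07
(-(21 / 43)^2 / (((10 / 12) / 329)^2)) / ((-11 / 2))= 3436868232 / 508475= 6759.17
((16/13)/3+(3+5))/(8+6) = 164/273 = 0.60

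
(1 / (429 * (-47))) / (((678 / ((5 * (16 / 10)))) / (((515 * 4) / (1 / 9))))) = -8240 / 759473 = -0.01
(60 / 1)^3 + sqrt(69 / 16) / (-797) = 216000-sqrt(69) / 3188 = 216000.00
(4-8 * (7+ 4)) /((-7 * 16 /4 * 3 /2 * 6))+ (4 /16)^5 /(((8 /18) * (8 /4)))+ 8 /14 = 155837 /172032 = 0.91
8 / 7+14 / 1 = 106 / 7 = 15.14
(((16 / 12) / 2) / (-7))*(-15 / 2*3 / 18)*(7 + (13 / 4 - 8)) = 15 / 56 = 0.27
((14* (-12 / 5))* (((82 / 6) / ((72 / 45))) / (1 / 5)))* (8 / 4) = -2870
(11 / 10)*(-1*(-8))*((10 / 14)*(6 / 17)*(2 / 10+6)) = 13.75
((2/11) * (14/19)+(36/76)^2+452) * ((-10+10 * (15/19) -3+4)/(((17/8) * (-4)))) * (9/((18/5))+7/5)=294236397/1282633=229.40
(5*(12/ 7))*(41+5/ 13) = 32280/ 91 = 354.73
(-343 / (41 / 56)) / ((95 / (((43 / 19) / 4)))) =-206486 / 74005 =-2.79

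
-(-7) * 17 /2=119 /2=59.50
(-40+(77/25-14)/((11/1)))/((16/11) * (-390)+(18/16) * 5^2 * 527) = -0.00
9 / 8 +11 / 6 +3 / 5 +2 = 667 / 120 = 5.56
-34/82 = -17/41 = -0.41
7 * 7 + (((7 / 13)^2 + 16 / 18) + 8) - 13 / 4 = 334187 / 6084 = 54.93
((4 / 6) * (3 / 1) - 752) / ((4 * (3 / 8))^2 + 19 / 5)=-15000 / 121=-123.97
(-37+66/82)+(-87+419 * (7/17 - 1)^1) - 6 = -375.67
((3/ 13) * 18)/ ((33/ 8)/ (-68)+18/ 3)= 3264/ 4667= 0.70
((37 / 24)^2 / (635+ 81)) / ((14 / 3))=1369 / 1924608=0.00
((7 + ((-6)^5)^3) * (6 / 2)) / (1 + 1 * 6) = -1410554953707 / 7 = -201507850529.57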